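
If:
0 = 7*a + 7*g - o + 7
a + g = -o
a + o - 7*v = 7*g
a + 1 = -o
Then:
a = -15/8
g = 1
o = 7/8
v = -8/7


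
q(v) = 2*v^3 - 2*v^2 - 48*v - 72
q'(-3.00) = 18.00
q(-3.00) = 0.00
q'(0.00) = -48.00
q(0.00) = -72.00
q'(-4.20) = 74.64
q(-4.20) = -53.86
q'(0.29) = -48.66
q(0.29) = -86.04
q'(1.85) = -34.86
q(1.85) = -154.98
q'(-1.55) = -27.38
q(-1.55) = -9.85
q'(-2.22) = -9.55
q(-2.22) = 2.82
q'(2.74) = -13.91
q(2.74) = -177.39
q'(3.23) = 1.68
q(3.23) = -180.51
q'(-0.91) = -39.39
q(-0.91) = -31.48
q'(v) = 6*v^2 - 4*v - 48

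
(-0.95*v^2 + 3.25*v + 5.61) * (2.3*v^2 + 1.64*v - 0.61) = -2.185*v^4 + 5.917*v^3 + 18.8125*v^2 + 7.2179*v - 3.4221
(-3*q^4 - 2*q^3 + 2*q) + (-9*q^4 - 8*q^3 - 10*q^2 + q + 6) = -12*q^4 - 10*q^3 - 10*q^2 + 3*q + 6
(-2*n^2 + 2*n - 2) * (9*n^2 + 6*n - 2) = -18*n^4 + 6*n^3 - 2*n^2 - 16*n + 4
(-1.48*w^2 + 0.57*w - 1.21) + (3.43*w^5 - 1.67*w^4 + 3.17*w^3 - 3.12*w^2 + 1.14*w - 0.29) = 3.43*w^5 - 1.67*w^4 + 3.17*w^3 - 4.6*w^2 + 1.71*w - 1.5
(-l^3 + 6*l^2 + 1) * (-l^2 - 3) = l^5 - 6*l^4 + 3*l^3 - 19*l^2 - 3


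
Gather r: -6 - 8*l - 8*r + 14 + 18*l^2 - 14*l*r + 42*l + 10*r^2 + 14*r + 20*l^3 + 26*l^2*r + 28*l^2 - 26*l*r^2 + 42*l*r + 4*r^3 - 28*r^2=20*l^3 + 46*l^2 + 34*l + 4*r^3 + r^2*(-26*l - 18) + r*(26*l^2 + 28*l + 6) + 8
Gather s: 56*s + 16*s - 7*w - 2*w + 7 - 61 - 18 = 72*s - 9*w - 72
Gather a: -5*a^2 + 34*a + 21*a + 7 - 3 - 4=-5*a^2 + 55*a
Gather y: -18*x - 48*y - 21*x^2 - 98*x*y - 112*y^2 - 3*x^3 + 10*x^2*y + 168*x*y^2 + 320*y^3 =-3*x^3 - 21*x^2 - 18*x + 320*y^3 + y^2*(168*x - 112) + y*(10*x^2 - 98*x - 48)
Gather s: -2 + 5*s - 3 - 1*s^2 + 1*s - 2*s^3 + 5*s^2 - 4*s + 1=-2*s^3 + 4*s^2 + 2*s - 4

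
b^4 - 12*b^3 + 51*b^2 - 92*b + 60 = (b - 5)*(b - 3)*(b - 2)^2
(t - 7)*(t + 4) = t^2 - 3*t - 28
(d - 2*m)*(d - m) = d^2 - 3*d*m + 2*m^2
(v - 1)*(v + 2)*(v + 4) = v^3 + 5*v^2 + 2*v - 8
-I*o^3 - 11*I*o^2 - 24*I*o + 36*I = (o + 6)^2*(-I*o + I)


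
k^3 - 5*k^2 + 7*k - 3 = (k - 3)*(k - 1)^2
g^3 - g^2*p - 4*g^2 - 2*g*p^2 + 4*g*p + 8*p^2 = (g - 4)*(g - 2*p)*(g + p)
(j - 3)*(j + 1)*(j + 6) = j^3 + 4*j^2 - 15*j - 18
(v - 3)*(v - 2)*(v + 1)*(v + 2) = v^4 - 2*v^3 - 7*v^2 + 8*v + 12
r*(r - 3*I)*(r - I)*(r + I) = r^4 - 3*I*r^3 + r^2 - 3*I*r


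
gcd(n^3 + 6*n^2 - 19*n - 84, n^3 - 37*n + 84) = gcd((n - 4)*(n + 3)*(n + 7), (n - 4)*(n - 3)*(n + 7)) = n^2 + 3*n - 28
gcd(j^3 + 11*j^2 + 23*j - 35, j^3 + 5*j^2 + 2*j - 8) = j - 1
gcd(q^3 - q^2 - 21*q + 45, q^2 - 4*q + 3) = q - 3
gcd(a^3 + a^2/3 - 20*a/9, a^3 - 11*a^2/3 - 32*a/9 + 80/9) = a^2 + a/3 - 20/9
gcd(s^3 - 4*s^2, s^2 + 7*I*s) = s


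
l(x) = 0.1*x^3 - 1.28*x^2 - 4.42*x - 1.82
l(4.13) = -34.86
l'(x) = 0.3*x^2 - 2.56*x - 4.42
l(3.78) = -31.42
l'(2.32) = -8.74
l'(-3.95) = 10.37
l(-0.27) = -0.72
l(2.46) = -18.95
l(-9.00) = -138.62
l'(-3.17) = 6.71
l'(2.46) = -8.90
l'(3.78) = -9.81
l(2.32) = -17.72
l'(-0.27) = -3.71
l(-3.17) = -3.86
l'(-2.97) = 5.83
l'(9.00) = -3.16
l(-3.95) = -10.50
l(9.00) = -72.38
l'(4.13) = -9.88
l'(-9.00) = 42.92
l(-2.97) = -2.60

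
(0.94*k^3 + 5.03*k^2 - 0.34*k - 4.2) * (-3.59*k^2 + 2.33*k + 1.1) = -3.3746*k^5 - 15.8675*k^4 + 13.9745*k^3 + 19.8188*k^2 - 10.16*k - 4.62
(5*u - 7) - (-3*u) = 8*u - 7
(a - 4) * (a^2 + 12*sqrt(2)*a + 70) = a^3 - 4*a^2 + 12*sqrt(2)*a^2 - 48*sqrt(2)*a + 70*a - 280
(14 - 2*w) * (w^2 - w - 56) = -2*w^3 + 16*w^2 + 98*w - 784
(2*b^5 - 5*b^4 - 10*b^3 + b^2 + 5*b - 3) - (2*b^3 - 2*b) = 2*b^5 - 5*b^4 - 12*b^3 + b^2 + 7*b - 3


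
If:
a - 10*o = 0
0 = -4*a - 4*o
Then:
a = 0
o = 0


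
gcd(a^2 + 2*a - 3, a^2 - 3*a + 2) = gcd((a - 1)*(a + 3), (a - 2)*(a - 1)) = a - 1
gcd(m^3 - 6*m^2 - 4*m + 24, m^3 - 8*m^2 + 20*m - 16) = m - 2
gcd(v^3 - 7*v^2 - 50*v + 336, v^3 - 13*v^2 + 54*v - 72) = v - 6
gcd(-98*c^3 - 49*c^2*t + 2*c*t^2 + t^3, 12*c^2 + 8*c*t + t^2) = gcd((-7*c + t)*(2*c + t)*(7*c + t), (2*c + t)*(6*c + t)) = 2*c + t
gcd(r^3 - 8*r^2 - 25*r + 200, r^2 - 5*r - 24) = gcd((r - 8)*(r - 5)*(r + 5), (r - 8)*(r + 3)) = r - 8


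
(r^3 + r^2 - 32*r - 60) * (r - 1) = r^4 - 33*r^2 - 28*r + 60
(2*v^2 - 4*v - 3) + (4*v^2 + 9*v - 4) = 6*v^2 + 5*v - 7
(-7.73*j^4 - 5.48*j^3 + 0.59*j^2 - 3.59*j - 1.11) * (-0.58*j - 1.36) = 4.4834*j^5 + 13.6912*j^4 + 7.1106*j^3 + 1.2798*j^2 + 5.5262*j + 1.5096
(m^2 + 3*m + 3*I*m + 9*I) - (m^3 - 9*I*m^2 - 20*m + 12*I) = -m^3 + m^2 + 9*I*m^2 + 23*m + 3*I*m - 3*I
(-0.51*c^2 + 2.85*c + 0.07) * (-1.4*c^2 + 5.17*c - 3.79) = 0.714*c^4 - 6.6267*c^3 + 16.5694*c^2 - 10.4396*c - 0.2653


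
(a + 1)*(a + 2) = a^2 + 3*a + 2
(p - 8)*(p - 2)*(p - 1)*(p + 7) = p^4 - 4*p^3 - 51*p^2 + 166*p - 112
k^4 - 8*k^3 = k^3*(k - 8)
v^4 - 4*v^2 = v^2*(v - 2)*(v + 2)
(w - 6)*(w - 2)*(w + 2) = w^3 - 6*w^2 - 4*w + 24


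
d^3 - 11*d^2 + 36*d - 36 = (d - 6)*(d - 3)*(d - 2)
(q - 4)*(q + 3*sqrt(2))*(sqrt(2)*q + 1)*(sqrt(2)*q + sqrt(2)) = 2*q^4 - 6*q^3 + 7*sqrt(2)*q^3 - 21*sqrt(2)*q^2 - 2*q^2 - 28*sqrt(2)*q - 18*q - 24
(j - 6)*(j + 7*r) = j^2 + 7*j*r - 6*j - 42*r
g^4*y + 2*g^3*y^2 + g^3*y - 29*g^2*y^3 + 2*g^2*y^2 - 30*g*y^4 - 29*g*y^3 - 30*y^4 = (g - 5*y)*(g + y)*(g + 6*y)*(g*y + y)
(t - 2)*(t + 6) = t^2 + 4*t - 12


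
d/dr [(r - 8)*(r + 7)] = 2*r - 1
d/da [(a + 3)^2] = 2*a + 6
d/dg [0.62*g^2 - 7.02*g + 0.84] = 1.24*g - 7.02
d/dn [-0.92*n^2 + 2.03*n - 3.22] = 2.03 - 1.84*n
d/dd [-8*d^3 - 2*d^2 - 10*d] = -24*d^2 - 4*d - 10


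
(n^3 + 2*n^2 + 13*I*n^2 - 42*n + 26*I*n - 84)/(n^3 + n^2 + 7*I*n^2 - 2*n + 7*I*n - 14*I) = (n + 6*I)/(n - 1)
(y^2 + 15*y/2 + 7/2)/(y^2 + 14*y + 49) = (y + 1/2)/(y + 7)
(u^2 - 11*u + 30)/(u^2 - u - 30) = (u - 5)/(u + 5)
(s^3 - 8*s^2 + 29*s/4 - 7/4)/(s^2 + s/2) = (4*s^3 - 32*s^2 + 29*s - 7)/(2*s*(2*s + 1))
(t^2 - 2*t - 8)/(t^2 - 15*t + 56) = (t^2 - 2*t - 8)/(t^2 - 15*t + 56)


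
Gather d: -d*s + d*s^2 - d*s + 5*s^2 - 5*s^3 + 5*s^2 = d*(s^2 - 2*s) - 5*s^3 + 10*s^2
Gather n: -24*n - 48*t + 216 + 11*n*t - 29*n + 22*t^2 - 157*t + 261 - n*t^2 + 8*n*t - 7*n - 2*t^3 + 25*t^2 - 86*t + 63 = n*(-t^2 + 19*t - 60) - 2*t^3 + 47*t^2 - 291*t + 540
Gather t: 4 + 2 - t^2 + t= -t^2 + t + 6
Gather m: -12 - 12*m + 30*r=-12*m + 30*r - 12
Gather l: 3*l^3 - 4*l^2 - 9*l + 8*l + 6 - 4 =3*l^3 - 4*l^2 - l + 2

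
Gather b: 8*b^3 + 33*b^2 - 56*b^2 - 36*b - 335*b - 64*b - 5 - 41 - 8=8*b^3 - 23*b^2 - 435*b - 54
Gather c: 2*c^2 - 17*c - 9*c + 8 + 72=2*c^2 - 26*c + 80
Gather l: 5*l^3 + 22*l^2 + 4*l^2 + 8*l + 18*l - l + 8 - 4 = 5*l^3 + 26*l^2 + 25*l + 4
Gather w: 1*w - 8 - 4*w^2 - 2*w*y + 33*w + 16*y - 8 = -4*w^2 + w*(34 - 2*y) + 16*y - 16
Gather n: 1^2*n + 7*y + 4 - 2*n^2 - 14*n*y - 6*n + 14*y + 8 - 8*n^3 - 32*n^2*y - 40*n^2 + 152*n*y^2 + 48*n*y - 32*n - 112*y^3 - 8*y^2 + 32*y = -8*n^3 + n^2*(-32*y - 42) + n*(152*y^2 + 34*y - 37) - 112*y^3 - 8*y^2 + 53*y + 12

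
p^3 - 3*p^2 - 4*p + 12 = (p - 3)*(p - 2)*(p + 2)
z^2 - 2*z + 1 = (z - 1)^2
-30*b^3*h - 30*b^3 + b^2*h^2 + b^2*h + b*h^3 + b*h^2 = (-5*b + h)*(6*b + h)*(b*h + b)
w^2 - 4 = (w - 2)*(w + 2)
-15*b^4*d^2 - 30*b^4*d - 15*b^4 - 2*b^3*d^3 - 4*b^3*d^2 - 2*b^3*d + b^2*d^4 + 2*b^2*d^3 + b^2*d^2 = (-5*b + d)*(3*b + d)*(b*d + b)^2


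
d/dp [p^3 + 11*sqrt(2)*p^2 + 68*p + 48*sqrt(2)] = 3*p^2 + 22*sqrt(2)*p + 68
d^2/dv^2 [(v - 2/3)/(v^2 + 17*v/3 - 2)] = 2*((3*v - 2)*(6*v + 17)^2 - 9*(3*v + 5)*(3*v^2 + 17*v - 6))/(3*v^2 + 17*v - 6)^3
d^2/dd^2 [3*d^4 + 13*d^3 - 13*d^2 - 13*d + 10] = 36*d^2 + 78*d - 26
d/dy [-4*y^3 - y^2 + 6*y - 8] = -12*y^2 - 2*y + 6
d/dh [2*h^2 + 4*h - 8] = 4*h + 4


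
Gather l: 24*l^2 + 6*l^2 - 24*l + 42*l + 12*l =30*l^2 + 30*l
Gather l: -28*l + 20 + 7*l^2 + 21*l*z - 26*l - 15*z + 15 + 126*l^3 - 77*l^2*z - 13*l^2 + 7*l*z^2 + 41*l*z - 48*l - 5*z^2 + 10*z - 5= 126*l^3 + l^2*(-77*z - 6) + l*(7*z^2 + 62*z - 102) - 5*z^2 - 5*z + 30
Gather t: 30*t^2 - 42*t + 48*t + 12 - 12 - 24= 30*t^2 + 6*t - 24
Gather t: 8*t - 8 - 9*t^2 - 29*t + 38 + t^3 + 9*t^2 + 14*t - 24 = t^3 - 7*t + 6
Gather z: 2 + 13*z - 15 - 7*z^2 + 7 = -7*z^2 + 13*z - 6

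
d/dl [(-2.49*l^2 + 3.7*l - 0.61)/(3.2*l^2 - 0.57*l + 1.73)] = (-10.4207*l^2 - 4.7114*l + 6.0533)/(10.24*l^4 - 3.648*l^3 + 11.3969*l^2 - 1.9722*l + 2.9929)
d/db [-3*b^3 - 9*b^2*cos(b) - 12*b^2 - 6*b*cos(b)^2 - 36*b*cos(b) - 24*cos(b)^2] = 9*b^2*sin(b) - 9*b^2 + 36*b*sin(b) + 6*b*sin(2*b) - 18*b*cos(b) - 24*b + 24*sin(2*b) - 6*cos(b)^2 - 36*cos(b)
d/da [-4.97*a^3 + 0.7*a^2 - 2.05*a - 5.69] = -14.91*a^2 + 1.4*a - 2.05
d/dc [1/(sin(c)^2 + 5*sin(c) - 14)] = -(2*sin(c) + 5)*cos(c)/(sin(c)^2 + 5*sin(c) - 14)^2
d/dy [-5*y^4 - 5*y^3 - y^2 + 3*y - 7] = -20*y^3 - 15*y^2 - 2*y + 3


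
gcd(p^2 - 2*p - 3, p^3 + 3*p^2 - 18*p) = p - 3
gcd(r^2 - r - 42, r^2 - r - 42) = r^2 - r - 42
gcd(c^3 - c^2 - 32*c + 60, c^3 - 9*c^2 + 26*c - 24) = c - 2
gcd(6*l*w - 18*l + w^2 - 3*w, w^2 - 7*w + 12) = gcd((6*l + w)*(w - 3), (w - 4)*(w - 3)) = w - 3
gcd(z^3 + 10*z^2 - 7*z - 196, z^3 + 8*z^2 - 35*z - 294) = z^2 + 14*z + 49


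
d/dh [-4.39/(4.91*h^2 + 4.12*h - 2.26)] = (43.1098*h + 18.0868)/(4.91*h^2 + 4.12*h - 2.26)^2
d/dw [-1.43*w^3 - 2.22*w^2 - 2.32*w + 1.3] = -4.29*w^2 - 4.44*w - 2.32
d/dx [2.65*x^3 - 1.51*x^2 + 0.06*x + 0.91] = 7.95*x^2 - 3.02*x + 0.06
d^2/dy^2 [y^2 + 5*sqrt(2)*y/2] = 2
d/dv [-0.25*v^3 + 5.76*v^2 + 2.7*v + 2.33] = -0.75*v^2 + 11.52*v + 2.7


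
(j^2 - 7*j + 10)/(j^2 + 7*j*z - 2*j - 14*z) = (j - 5)/(j + 7*z)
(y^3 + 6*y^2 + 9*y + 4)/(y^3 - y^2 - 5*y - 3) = (y + 4)/(y - 3)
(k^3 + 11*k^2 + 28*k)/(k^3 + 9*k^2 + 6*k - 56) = k/(k - 2)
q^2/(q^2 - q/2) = 2*q/(2*q - 1)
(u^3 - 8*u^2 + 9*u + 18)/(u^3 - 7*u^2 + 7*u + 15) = (u - 6)/(u - 5)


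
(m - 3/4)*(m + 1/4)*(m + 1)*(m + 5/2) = m^4 + 3*m^3 + 9*m^2/16 - 61*m/32 - 15/32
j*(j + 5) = j^2 + 5*j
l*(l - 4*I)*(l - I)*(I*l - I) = I*l^4 + 5*l^3 - I*l^3 - 5*l^2 - 4*I*l^2 + 4*I*l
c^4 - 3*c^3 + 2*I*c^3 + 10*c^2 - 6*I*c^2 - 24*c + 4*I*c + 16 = (c - 2)*(c - 1)*(c - 2*I)*(c + 4*I)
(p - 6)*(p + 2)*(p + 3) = p^3 - p^2 - 24*p - 36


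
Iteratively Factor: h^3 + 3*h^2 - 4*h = (h + 4)*(h^2 - h) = (h - 1)*(h + 4)*(h)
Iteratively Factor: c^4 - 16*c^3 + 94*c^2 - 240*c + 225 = (c - 5)*(c^3 - 11*c^2 + 39*c - 45) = (c - 5)^2*(c^2 - 6*c + 9) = (c - 5)^2*(c - 3)*(c - 3)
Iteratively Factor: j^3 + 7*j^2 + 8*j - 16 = (j + 4)*(j^2 + 3*j - 4) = (j - 1)*(j + 4)*(j + 4)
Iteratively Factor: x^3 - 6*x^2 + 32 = (x - 4)*(x^2 - 2*x - 8) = (x - 4)^2*(x + 2)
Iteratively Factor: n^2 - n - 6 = (n + 2)*(n - 3)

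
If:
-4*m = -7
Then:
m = 7/4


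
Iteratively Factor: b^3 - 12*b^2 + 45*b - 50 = (b - 2)*(b^2 - 10*b + 25) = (b - 5)*(b - 2)*(b - 5)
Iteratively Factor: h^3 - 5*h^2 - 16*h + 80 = (h - 4)*(h^2 - h - 20) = (h - 4)*(h + 4)*(h - 5)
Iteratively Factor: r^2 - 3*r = (r)*(r - 3)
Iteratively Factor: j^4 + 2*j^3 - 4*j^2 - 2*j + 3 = (j - 1)*(j^3 + 3*j^2 - j - 3) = (j - 1)*(j + 3)*(j^2 - 1) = (j - 1)^2*(j + 3)*(j + 1)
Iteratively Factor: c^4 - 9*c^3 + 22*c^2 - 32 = (c - 4)*(c^3 - 5*c^2 + 2*c + 8) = (c - 4)*(c - 2)*(c^2 - 3*c - 4) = (c - 4)*(c - 2)*(c + 1)*(c - 4)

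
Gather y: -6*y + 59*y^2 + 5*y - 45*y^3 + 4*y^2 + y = -45*y^3 + 63*y^2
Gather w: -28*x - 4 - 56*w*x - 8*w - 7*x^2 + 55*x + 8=w*(-56*x - 8) - 7*x^2 + 27*x + 4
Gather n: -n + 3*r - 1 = -n + 3*r - 1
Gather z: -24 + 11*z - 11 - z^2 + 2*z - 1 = -z^2 + 13*z - 36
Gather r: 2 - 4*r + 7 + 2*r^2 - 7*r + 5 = 2*r^2 - 11*r + 14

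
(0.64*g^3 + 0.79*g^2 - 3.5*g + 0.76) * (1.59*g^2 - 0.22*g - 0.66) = 1.0176*g^5 + 1.1153*g^4 - 6.1612*g^3 + 1.457*g^2 + 2.1428*g - 0.5016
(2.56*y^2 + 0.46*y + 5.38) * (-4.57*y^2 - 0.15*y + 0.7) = -11.6992*y^4 - 2.4862*y^3 - 22.8636*y^2 - 0.485*y + 3.766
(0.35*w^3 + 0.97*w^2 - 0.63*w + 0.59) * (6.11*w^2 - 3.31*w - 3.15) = 2.1385*w^5 + 4.7682*w^4 - 8.1625*w^3 + 2.6347*w^2 + 0.0316000000000001*w - 1.8585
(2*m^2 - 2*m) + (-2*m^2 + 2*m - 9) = -9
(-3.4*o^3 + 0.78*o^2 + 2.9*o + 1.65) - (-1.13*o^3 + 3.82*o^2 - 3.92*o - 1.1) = -2.27*o^3 - 3.04*o^2 + 6.82*o + 2.75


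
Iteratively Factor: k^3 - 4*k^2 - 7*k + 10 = (k + 2)*(k^2 - 6*k + 5) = (k - 5)*(k + 2)*(k - 1)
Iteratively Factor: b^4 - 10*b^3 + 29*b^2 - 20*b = (b)*(b^3 - 10*b^2 + 29*b - 20) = b*(b - 4)*(b^2 - 6*b + 5) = b*(b - 5)*(b - 4)*(b - 1)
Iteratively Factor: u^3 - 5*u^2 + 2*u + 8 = (u + 1)*(u^2 - 6*u + 8) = (u - 4)*(u + 1)*(u - 2)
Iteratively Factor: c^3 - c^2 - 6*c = (c + 2)*(c^2 - 3*c) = (c - 3)*(c + 2)*(c)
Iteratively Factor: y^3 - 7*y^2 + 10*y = (y)*(y^2 - 7*y + 10) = y*(y - 5)*(y - 2)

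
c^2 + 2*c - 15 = (c - 3)*(c + 5)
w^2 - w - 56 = (w - 8)*(w + 7)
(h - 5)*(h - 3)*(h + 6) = h^3 - 2*h^2 - 33*h + 90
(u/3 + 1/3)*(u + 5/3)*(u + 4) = u^3/3 + 20*u^2/9 + 37*u/9 + 20/9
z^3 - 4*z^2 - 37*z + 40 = (z - 8)*(z - 1)*(z + 5)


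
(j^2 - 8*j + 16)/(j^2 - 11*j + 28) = (j - 4)/(j - 7)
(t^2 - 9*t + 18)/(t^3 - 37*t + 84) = (t - 6)/(t^2 + 3*t - 28)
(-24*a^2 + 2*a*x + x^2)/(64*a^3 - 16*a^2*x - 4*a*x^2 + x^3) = (6*a + x)/(-16*a^2 + x^2)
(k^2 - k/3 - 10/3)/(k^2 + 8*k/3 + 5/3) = (k - 2)/(k + 1)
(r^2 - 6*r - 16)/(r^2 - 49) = (r^2 - 6*r - 16)/(r^2 - 49)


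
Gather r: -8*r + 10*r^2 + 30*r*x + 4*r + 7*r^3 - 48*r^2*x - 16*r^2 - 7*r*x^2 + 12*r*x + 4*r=7*r^3 + r^2*(-48*x - 6) + r*(-7*x^2 + 42*x)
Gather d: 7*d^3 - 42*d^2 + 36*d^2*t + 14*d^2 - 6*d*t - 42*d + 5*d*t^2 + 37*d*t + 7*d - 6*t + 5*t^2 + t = 7*d^3 + d^2*(36*t - 28) + d*(5*t^2 + 31*t - 35) + 5*t^2 - 5*t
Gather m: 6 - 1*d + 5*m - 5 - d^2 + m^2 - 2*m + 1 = -d^2 - d + m^2 + 3*m + 2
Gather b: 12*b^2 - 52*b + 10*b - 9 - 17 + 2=12*b^2 - 42*b - 24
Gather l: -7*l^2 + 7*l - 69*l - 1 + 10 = -7*l^2 - 62*l + 9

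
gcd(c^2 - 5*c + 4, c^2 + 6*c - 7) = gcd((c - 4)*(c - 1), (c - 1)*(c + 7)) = c - 1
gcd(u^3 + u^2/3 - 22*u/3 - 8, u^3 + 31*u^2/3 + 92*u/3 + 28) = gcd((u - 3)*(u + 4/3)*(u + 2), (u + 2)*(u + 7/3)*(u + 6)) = u + 2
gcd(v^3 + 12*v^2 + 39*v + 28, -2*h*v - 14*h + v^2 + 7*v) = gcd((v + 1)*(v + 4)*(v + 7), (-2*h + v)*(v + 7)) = v + 7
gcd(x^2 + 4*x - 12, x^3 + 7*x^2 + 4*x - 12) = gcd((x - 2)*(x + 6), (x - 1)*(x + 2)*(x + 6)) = x + 6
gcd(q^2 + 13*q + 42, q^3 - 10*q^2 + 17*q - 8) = 1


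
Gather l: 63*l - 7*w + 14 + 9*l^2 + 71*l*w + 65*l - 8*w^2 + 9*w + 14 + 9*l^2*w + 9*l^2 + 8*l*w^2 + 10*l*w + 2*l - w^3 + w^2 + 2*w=l^2*(9*w + 18) + l*(8*w^2 + 81*w + 130) - w^3 - 7*w^2 + 4*w + 28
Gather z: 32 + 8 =40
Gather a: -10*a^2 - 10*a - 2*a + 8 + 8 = -10*a^2 - 12*a + 16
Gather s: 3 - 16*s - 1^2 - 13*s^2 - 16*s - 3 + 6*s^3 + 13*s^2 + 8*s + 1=6*s^3 - 24*s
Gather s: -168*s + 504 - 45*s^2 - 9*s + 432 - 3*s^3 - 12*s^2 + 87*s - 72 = -3*s^3 - 57*s^2 - 90*s + 864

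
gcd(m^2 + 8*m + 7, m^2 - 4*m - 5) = m + 1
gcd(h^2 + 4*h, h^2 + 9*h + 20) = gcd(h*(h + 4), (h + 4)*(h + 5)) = h + 4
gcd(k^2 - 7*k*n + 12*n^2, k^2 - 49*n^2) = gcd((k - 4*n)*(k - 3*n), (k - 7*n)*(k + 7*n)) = 1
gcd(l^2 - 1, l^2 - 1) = l^2 - 1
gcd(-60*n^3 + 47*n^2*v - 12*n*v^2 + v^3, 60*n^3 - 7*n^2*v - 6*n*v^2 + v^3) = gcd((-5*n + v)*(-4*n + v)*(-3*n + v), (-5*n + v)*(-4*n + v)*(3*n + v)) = 20*n^2 - 9*n*v + v^2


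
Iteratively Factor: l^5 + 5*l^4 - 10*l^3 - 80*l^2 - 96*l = (l + 2)*(l^4 + 3*l^3 - 16*l^2 - 48*l) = l*(l + 2)*(l^3 + 3*l^2 - 16*l - 48) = l*(l + 2)*(l + 3)*(l^2 - 16) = l*(l + 2)*(l + 3)*(l + 4)*(l - 4)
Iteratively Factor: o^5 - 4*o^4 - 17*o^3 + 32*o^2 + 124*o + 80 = (o - 5)*(o^4 + o^3 - 12*o^2 - 28*o - 16) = (o - 5)*(o - 4)*(o^3 + 5*o^2 + 8*o + 4) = (o - 5)*(o - 4)*(o + 1)*(o^2 + 4*o + 4) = (o - 5)*(o - 4)*(o + 1)*(o + 2)*(o + 2)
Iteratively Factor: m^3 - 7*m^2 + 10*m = (m - 5)*(m^2 - 2*m) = m*(m - 5)*(m - 2)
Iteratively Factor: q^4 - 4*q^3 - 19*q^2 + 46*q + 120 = (q - 5)*(q^3 + q^2 - 14*q - 24) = (q - 5)*(q + 3)*(q^2 - 2*q - 8) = (q - 5)*(q + 2)*(q + 3)*(q - 4)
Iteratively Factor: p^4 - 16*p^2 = (p)*(p^3 - 16*p) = p*(p - 4)*(p^2 + 4*p) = p^2*(p - 4)*(p + 4)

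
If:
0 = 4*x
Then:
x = 0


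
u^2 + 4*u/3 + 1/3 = (u + 1/3)*(u + 1)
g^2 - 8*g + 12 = (g - 6)*(g - 2)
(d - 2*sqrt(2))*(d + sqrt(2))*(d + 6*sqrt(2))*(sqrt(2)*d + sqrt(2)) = sqrt(2)*d^4 + sqrt(2)*d^3 + 10*d^3 - 16*sqrt(2)*d^2 + 10*d^2 - 48*d - 16*sqrt(2)*d - 48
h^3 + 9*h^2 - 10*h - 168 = (h - 4)*(h + 6)*(h + 7)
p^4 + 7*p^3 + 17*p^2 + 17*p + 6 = (p + 1)^2*(p + 2)*(p + 3)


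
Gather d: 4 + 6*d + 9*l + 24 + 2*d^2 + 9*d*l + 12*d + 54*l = 2*d^2 + d*(9*l + 18) + 63*l + 28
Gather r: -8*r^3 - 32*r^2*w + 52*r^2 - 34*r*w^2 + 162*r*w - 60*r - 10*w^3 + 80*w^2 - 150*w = -8*r^3 + r^2*(52 - 32*w) + r*(-34*w^2 + 162*w - 60) - 10*w^3 + 80*w^2 - 150*w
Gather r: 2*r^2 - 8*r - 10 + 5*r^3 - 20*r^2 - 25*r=5*r^3 - 18*r^2 - 33*r - 10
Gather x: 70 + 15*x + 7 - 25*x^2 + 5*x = -25*x^2 + 20*x + 77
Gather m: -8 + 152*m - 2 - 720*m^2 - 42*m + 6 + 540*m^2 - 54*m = -180*m^2 + 56*m - 4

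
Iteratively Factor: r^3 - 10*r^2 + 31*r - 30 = (r - 5)*(r^2 - 5*r + 6) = (r - 5)*(r - 3)*(r - 2)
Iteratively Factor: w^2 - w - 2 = (w + 1)*(w - 2)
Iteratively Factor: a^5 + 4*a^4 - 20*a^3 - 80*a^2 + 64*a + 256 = (a - 4)*(a^4 + 8*a^3 + 12*a^2 - 32*a - 64) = (a - 4)*(a - 2)*(a^3 + 10*a^2 + 32*a + 32) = (a - 4)*(a - 2)*(a + 2)*(a^2 + 8*a + 16) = (a - 4)*(a - 2)*(a + 2)*(a + 4)*(a + 4)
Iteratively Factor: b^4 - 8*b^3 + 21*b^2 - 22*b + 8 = (b - 1)*(b^3 - 7*b^2 + 14*b - 8) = (b - 1)^2*(b^2 - 6*b + 8) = (b - 4)*(b - 1)^2*(b - 2)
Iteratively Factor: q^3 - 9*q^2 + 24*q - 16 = (q - 4)*(q^2 - 5*q + 4) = (q - 4)*(q - 1)*(q - 4)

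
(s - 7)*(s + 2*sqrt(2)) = s^2 - 7*s + 2*sqrt(2)*s - 14*sqrt(2)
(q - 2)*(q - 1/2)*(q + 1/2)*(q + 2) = q^4 - 17*q^2/4 + 1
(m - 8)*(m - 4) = m^2 - 12*m + 32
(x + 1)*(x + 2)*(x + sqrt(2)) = x^3 + sqrt(2)*x^2 + 3*x^2 + 2*x + 3*sqrt(2)*x + 2*sqrt(2)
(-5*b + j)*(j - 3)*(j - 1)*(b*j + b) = -5*b^2*j^3 + 15*b^2*j^2 + 5*b^2*j - 15*b^2 + b*j^4 - 3*b*j^3 - b*j^2 + 3*b*j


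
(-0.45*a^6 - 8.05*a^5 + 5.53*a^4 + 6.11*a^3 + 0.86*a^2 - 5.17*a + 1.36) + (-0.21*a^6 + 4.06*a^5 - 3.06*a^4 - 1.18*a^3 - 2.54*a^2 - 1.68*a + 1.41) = -0.66*a^6 - 3.99*a^5 + 2.47*a^4 + 4.93*a^3 - 1.68*a^2 - 6.85*a + 2.77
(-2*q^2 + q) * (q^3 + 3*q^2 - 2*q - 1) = -2*q^5 - 5*q^4 + 7*q^3 - q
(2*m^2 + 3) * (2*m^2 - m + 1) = 4*m^4 - 2*m^3 + 8*m^2 - 3*m + 3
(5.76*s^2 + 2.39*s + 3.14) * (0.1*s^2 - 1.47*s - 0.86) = 0.576*s^4 - 8.2282*s^3 - 8.1529*s^2 - 6.6712*s - 2.7004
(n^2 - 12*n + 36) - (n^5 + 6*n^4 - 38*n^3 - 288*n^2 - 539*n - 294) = -n^5 - 6*n^4 + 38*n^3 + 289*n^2 + 527*n + 330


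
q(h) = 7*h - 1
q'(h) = 7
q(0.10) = -0.30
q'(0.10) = 7.00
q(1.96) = 12.72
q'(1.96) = 7.00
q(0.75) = 4.25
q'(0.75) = 7.00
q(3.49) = 23.43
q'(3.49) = 7.00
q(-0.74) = -6.18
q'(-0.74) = 7.00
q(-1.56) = -11.92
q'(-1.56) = 7.00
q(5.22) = 35.54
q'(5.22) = 7.00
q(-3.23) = -23.61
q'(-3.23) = 7.00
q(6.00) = 41.00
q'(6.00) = 7.00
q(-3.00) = -22.00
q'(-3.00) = 7.00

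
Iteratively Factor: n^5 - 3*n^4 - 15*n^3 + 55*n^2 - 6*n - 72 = (n - 2)*(n^4 - n^3 - 17*n^2 + 21*n + 36) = (n - 2)*(n + 1)*(n^3 - 2*n^2 - 15*n + 36) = (n - 3)*(n - 2)*(n + 1)*(n^2 + n - 12) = (n - 3)*(n - 2)*(n + 1)*(n + 4)*(n - 3)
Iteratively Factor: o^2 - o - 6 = (o + 2)*(o - 3)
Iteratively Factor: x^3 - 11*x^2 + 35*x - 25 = (x - 1)*(x^2 - 10*x + 25) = (x - 5)*(x - 1)*(x - 5)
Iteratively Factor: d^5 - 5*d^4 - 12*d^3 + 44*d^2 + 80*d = (d - 5)*(d^4 - 12*d^2 - 16*d) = (d - 5)*(d + 2)*(d^3 - 2*d^2 - 8*d) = (d - 5)*(d - 4)*(d + 2)*(d^2 + 2*d) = d*(d - 5)*(d - 4)*(d + 2)*(d + 2)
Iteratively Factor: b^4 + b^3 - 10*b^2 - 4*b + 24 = (b - 2)*(b^3 + 3*b^2 - 4*b - 12) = (b - 2)*(b + 2)*(b^2 + b - 6) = (b - 2)*(b + 2)*(b + 3)*(b - 2)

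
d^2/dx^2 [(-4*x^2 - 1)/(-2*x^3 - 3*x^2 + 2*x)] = 2*(16*x^6 + 72*x^4 + 72*x^3 + 15*x^2 - 18*x + 4)/(x^3*(8*x^6 + 36*x^5 + 30*x^4 - 45*x^3 - 30*x^2 + 36*x - 8))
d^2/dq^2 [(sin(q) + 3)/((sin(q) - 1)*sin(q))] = (-sin(q) - 14 - 3/sin(q) + 12/sin(q)^2 - 6/sin(q)^3)/(sin(q) - 1)^2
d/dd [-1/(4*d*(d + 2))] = (d + 1)/(2*d^2*(d + 2)^2)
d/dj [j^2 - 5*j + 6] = 2*j - 5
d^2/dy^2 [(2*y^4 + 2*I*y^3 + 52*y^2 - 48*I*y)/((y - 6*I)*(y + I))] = 4*(y^6 - 15*I*y^5 - 57*y^4 - 165*I*y^3 - 162*y^2 + 540*I*y + 1656)/(y^6 - 15*I*y^5 - 57*y^4 - 55*I*y^3 - 342*y^2 - 540*I*y + 216)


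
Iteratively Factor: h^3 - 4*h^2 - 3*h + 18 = (h - 3)*(h^2 - h - 6) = (h - 3)*(h + 2)*(h - 3)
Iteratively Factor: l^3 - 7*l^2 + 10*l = (l - 2)*(l^2 - 5*l) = l*(l - 2)*(l - 5)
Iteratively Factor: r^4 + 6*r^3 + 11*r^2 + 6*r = (r + 1)*(r^3 + 5*r^2 + 6*r) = (r + 1)*(r + 3)*(r^2 + 2*r) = r*(r + 1)*(r + 3)*(r + 2)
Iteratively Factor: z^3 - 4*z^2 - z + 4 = (z + 1)*(z^2 - 5*z + 4) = (z - 1)*(z + 1)*(z - 4)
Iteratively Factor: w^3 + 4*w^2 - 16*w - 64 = (w + 4)*(w^2 - 16) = (w + 4)^2*(w - 4)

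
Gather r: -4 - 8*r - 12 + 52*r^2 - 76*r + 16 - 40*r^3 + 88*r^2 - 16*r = -40*r^3 + 140*r^2 - 100*r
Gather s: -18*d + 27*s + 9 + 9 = -18*d + 27*s + 18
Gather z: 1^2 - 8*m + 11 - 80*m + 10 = 22 - 88*m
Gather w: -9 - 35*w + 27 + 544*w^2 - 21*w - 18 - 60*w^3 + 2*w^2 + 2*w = -60*w^3 + 546*w^2 - 54*w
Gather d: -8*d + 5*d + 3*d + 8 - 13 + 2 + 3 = 0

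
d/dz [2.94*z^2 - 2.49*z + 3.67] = 5.88*z - 2.49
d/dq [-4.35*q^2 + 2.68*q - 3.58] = 2.68 - 8.7*q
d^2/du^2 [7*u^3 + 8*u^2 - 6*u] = 42*u + 16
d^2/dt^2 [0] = 0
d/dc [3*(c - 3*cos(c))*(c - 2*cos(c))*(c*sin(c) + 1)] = 3*(c - 3*cos(c))*(c - 2*cos(c))*(c*cos(c) + sin(c)) + 3*(c - 3*cos(c))*(c*sin(c) + 1)*(2*sin(c) + 1) + 3*(c - 2*cos(c))*(c*sin(c) + 1)*(3*sin(c) + 1)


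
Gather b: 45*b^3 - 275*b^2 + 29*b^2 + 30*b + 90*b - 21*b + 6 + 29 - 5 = 45*b^3 - 246*b^2 + 99*b + 30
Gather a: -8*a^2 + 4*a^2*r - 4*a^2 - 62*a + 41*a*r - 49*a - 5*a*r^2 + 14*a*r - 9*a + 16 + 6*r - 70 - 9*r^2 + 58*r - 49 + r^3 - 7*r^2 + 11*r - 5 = a^2*(4*r - 12) + a*(-5*r^2 + 55*r - 120) + r^3 - 16*r^2 + 75*r - 108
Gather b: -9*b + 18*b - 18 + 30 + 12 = 9*b + 24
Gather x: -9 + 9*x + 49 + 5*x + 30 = 14*x + 70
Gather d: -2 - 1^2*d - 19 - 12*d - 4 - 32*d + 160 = 135 - 45*d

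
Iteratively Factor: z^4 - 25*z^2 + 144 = (z - 3)*(z^3 + 3*z^2 - 16*z - 48) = (z - 3)*(z + 4)*(z^2 - z - 12) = (z - 4)*(z - 3)*(z + 4)*(z + 3)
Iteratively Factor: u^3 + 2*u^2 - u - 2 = (u - 1)*(u^2 + 3*u + 2) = (u - 1)*(u + 2)*(u + 1)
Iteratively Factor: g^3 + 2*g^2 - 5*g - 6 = (g - 2)*(g^2 + 4*g + 3) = (g - 2)*(g + 3)*(g + 1)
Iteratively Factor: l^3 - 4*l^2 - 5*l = (l - 5)*(l^2 + l) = l*(l - 5)*(l + 1)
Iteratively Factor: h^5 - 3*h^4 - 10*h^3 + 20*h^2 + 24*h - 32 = (h + 2)*(h^4 - 5*h^3 + 20*h - 16) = (h + 2)^2*(h^3 - 7*h^2 + 14*h - 8) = (h - 1)*(h + 2)^2*(h^2 - 6*h + 8) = (h - 2)*(h - 1)*(h + 2)^2*(h - 4)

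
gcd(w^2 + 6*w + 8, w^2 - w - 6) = w + 2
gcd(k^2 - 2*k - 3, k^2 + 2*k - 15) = k - 3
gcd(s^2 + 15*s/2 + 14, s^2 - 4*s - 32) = s + 4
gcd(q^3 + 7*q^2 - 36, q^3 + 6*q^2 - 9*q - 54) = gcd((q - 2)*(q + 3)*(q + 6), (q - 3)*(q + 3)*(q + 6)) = q^2 + 9*q + 18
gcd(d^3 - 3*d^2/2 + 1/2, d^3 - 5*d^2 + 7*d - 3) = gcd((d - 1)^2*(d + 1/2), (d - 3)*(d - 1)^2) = d^2 - 2*d + 1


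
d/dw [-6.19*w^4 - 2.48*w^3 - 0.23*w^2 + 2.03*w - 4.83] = -24.76*w^3 - 7.44*w^2 - 0.46*w + 2.03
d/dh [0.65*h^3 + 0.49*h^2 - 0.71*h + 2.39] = 1.95*h^2 + 0.98*h - 0.71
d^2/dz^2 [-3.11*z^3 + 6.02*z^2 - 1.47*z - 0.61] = 12.04 - 18.66*z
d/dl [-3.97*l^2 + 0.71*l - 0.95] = 0.71 - 7.94*l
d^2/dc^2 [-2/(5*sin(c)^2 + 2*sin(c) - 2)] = 4*(50*sin(c)^4 + 15*sin(c)^3 - 53*sin(c)^2 - 28*sin(c) - 14)/(5*sin(c)^2 + 2*sin(c) - 2)^3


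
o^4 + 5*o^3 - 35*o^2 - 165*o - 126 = (o - 6)*(o + 1)*(o + 3)*(o + 7)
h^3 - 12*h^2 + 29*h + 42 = (h - 7)*(h - 6)*(h + 1)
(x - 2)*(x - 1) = x^2 - 3*x + 2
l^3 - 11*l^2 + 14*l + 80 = (l - 8)*(l - 5)*(l + 2)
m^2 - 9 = (m - 3)*(m + 3)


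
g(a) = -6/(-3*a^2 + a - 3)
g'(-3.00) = 0.10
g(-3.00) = 0.18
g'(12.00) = 0.00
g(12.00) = 0.01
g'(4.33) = -0.05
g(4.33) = 0.11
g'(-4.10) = 0.05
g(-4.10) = 0.10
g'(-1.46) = 0.50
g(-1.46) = 0.55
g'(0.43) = -0.97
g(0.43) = 1.92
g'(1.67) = -0.58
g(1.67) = 0.62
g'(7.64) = -0.01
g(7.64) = 0.04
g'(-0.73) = 1.14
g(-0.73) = 1.13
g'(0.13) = 0.15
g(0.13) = 2.05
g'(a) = -6*(6*a - 1)/(-3*a^2 + a - 3)^2 = 6*(1 - 6*a)/(3*a^2 - a + 3)^2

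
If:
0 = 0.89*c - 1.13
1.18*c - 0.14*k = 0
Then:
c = 1.27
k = 10.70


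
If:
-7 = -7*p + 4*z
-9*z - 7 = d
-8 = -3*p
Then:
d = -133/4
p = 8/3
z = 35/12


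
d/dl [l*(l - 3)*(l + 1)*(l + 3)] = 4*l^3 + 3*l^2 - 18*l - 9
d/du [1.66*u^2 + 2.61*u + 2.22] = 3.32*u + 2.61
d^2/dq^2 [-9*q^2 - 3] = -18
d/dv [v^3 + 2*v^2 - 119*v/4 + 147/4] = 3*v^2 + 4*v - 119/4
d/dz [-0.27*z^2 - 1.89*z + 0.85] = -0.54*z - 1.89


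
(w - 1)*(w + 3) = w^2 + 2*w - 3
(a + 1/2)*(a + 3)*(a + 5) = a^3 + 17*a^2/2 + 19*a + 15/2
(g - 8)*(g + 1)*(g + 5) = g^3 - 2*g^2 - 43*g - 40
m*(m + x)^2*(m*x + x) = m^4*x + 2*m^3*x^2 + m^3*x + m^2*x^3 + 2*m^2*x^2 + m*x^3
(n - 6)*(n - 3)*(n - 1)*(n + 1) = n^4 - 9*n^3 + 17*n^2 + 9*n - 18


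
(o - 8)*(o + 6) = o^2 - 2*o - 48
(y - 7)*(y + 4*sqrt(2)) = y^2 - 7*y + 4*sqrt(2)*y - 28*sqrt(2)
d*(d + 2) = d^2 + 2*d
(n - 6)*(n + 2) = n^2 - 4*n - 12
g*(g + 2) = g^2 + 2*g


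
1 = 1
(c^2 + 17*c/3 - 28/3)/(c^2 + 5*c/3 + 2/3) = (3*c^2 + 17*c - 28)/(3*c^2 + 5*c + 2)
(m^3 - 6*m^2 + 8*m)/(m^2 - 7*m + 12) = m*(m - 2)/(m - 3)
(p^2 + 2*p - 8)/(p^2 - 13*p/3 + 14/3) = 3*(p + 4)/(3*p - 7)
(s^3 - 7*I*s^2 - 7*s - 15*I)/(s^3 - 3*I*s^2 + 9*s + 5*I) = (s - 3*I)/(s + I)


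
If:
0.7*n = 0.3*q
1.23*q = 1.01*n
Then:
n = 0.00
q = 0.00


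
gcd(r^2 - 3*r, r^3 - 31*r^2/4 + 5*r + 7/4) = 1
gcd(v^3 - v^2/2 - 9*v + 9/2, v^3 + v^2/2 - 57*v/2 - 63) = v + 3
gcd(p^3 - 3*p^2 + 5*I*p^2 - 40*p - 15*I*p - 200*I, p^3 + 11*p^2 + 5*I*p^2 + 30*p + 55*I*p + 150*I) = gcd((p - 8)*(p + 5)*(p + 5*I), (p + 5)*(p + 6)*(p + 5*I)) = p^2 + p*(5 + 5*I) + 25*I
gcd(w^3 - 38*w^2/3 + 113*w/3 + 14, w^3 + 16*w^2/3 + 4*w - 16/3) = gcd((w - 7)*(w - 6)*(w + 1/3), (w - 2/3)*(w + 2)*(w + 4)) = 1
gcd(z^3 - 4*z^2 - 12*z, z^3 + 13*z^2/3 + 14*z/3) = z^2 + 2*z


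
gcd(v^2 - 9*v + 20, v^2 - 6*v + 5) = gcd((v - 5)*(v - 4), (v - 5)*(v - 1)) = v - 5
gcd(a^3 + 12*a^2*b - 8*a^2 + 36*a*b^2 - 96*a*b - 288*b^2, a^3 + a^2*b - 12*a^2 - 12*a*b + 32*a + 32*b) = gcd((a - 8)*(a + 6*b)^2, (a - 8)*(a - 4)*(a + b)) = a - 8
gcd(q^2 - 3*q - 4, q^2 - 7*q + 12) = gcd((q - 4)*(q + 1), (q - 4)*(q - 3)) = q - 4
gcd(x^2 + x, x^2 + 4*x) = x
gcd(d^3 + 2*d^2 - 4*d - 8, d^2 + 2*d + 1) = 1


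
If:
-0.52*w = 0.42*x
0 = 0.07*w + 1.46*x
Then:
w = 0.00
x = 0.00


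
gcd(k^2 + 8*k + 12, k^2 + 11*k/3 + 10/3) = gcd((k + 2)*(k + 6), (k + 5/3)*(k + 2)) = k + 2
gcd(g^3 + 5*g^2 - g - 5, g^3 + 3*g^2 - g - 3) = g^2 - 1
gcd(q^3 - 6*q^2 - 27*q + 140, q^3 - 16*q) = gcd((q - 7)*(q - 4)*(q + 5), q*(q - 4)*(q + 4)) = q - 4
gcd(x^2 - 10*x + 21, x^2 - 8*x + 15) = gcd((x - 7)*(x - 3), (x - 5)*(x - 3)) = x - 3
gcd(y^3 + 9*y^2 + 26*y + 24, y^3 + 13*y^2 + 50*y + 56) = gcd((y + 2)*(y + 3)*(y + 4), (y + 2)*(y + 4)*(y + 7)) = y^2 + 6*y + 8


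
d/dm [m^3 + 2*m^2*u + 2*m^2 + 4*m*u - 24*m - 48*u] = 3*m^2 + 4*m*u + 4*m + 4*u - 24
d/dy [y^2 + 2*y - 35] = 2*y + 2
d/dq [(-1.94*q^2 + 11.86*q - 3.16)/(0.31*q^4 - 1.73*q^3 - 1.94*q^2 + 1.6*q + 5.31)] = (1.2028*q^5 - 14.386*q^4 + 44.954*q^3 + 3.504*q^2 - 32.8636*q + 68.0326)/(0.0961*q^8 - 1.0726*q^7 + 1.7901*q^6 + 7.7044*q^5 + 1.5198*q^4 - 24.5806*q^3 - 18.0428*q^2 + 16.992*q + 28.1961)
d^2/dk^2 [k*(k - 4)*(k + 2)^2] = 12*k^2 - 24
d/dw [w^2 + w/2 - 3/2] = 2*w + 1/2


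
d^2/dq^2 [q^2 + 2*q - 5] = 2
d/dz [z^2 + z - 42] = 2*z + 1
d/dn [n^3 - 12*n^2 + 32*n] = 3*n^2 - 24*n + 32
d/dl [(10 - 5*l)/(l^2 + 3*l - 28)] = 5*(l^2 - 4*l + 22)/(l^4 + 6*l^3 - 47*l^2 - 168*l + 784)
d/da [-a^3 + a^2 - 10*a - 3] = -3*a^2 + 2*a - 10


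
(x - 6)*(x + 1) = x^2 - 5*x - 6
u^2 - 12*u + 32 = (u - 8)*(u - 4)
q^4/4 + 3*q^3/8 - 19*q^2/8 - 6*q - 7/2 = (q/2 + 1)^2*(q - 7/2)*(q + 1)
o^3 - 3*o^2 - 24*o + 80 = (o - 4)^2*(o + 5)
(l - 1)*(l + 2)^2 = l^3 + 3*l^2 - 4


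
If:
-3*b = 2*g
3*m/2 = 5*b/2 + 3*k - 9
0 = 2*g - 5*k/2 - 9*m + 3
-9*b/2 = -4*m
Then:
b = -432/1195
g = 648/1195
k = 3702/1195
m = -486/1195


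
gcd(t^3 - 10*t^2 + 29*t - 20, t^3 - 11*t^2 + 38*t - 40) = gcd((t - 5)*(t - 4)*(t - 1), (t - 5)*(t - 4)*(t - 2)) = t^2 - 9*t + 20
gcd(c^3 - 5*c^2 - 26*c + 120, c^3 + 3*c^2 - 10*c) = c + 5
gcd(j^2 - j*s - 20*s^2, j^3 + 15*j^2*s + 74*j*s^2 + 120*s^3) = j + 4*s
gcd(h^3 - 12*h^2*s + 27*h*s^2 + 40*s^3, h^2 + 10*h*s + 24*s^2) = 1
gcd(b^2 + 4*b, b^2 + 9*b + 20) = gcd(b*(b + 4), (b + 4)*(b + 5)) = b + 4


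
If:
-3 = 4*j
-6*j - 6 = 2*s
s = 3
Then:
No Solution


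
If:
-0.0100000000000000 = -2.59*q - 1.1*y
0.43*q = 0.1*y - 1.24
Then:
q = -1.86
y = 4.39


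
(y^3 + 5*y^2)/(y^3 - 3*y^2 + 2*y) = y*(y + 5)/(y^2 - 3*y + 2)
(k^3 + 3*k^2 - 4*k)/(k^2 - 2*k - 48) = k*(-k^2 - 3*k + 4)/(-k^2 + 2*k + 48)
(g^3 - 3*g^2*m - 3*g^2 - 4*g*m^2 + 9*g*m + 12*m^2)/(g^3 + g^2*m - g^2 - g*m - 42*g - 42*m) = (g^2 - 4*g*m - 3*g + 12*m)/(g^2 - g - 42)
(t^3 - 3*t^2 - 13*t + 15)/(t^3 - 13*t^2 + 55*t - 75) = (t^2 + 2*t - 3)/(t^2 - 8*t + 15)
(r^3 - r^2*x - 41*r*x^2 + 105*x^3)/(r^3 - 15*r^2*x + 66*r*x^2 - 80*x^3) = (r^2 + 4*r*x - 21*x^2)/(r^2 - 10*r*x + 16*x^2)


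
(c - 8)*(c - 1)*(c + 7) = c^3 - 2*c^2 - 55*c + 56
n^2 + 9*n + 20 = (n + 4)*(n + 5)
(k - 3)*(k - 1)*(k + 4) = k^3 - 13*k + 12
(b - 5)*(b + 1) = b^2 - 4*b - 5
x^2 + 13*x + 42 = (x + 6)*(x + 7)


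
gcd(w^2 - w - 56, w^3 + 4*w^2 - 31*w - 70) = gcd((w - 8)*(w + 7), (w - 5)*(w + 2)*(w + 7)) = w + 7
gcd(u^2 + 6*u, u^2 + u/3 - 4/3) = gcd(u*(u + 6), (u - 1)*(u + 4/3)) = 1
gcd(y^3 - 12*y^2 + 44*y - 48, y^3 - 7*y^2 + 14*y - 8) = y^2 - 6*y + 8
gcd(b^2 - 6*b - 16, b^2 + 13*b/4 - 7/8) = 1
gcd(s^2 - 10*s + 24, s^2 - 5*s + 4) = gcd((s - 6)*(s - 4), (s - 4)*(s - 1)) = s - 4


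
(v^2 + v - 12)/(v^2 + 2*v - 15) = (v + 4)/(v + 5)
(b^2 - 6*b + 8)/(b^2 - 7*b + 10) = (b - 4)/(b - 5)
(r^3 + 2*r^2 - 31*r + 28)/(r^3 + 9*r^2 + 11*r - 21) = (r - 4)/(r + 3)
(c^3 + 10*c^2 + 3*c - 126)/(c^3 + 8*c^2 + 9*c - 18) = (c^2 + 4*c - 21)/(c^2 + 2*c - 3)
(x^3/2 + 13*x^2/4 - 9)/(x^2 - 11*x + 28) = (2*x^3 + 13*x^2 - 36)/(4*(x^2 - 11*x + 28))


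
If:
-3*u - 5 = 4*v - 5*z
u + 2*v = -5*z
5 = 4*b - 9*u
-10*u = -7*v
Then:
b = 125/352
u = -35/88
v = -25/44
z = 27/88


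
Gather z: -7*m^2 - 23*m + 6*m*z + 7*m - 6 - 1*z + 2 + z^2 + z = -7*m^2 + 6*m*z - 16*m + z^2 - 4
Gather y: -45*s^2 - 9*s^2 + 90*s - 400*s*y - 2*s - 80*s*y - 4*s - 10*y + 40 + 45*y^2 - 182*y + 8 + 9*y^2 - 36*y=-54*s^2 + 84*s + 54*y^2 + y*(-480*s - 228) + 48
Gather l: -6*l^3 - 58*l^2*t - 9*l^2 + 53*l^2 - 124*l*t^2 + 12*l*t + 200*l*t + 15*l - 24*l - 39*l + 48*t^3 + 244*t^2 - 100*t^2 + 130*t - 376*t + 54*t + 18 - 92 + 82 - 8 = -6*l^3 + l^2*(44 - 58*t) + l*(-124*t^2 + 212*t - 48) + 48*t^3 + 144*t^2 - 192*t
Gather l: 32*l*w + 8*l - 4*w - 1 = l*(32*w + 8) - 4*w - 1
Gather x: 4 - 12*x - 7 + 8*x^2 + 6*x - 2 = 8*x^2 - 6*x - 5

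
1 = 1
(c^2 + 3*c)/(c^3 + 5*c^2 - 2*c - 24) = c/(c^2 + 2*c - 8)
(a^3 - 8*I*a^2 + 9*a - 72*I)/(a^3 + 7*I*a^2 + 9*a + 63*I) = (a - 8*I)/(a + 7*I)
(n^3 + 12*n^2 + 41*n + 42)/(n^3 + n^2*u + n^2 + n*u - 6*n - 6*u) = (n^2 + 9*n + 14)/(n^2 + n*u - 2*n - 2*u)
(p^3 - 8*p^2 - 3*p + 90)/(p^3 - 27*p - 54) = (p - 5)/(p + 3)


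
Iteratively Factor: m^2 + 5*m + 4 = (m + 1)*(m + 4)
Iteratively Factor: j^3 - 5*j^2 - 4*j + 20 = (j - 2)*(j^2 - 3*j - 10) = (j - 5)*(j - 2)*(j + 2)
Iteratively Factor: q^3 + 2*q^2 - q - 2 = (q + 1)*(q^2 + q - 2) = (q + 1)*(q + 2)*(q - 1)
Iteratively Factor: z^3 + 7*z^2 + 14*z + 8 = (z + 2)*(z^2 + 5*z + 4) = (z + 2)*(z + 4)*(z + 1)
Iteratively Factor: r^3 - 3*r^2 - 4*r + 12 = (r + 2)*(r^2 - 5*r + 6) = (r - 3)*(r + 2)*(r - 2)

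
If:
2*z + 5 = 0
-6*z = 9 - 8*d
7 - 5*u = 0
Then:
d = -3/4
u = 7/5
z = -5/2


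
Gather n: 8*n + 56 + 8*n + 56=16*n + 112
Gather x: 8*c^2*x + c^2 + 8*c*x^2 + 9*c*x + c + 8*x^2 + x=c^2 + c + x^2*(8*c + 8) + x*(8*c^2 + 9*c + 1)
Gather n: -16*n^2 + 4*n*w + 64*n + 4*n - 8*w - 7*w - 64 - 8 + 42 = -16*n^2 + n*(4*w + 68) - 15*w - 30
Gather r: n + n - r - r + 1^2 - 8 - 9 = 2*n - 2*r - 16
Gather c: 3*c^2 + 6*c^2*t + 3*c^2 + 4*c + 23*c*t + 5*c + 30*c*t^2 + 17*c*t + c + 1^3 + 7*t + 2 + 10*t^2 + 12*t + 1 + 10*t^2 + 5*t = c^2*(6*t + 6) + c*(30*t^2 + 40*t + 10) + 20*t^2 + 24*t + 4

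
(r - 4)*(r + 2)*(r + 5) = r^3 + 3*r^2 - 18*r - 40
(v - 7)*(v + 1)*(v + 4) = v^3 - 2*v^2 - 31*v - 28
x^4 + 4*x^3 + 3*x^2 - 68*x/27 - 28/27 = (x - 2/3)*(x + 1/3)*(x + 2)*(x + 7/3)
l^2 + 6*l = l*(l + 6)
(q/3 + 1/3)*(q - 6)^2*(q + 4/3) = q^4/3 - 29*q^3/9 + 28*q^2/9 + 68*q/3 + 16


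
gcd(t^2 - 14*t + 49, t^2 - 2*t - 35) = t - 7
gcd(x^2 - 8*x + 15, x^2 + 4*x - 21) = x - 3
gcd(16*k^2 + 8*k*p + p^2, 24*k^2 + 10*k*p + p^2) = 4*k + p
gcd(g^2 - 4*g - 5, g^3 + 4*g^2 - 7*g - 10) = g + 1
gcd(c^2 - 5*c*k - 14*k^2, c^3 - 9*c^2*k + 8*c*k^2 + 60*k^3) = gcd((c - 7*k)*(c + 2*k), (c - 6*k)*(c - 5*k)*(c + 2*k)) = c + 2*k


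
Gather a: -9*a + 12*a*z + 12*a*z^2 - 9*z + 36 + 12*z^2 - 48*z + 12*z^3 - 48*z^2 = a*(12*z^2 + 12*z - 9) + 12*z^3 - 36*z^2 - 57*z + 36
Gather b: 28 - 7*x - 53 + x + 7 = -6*x - 18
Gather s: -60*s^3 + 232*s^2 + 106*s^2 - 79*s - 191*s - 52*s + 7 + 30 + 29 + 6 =-60*s^3 + 338*s^2 - 322*s + 72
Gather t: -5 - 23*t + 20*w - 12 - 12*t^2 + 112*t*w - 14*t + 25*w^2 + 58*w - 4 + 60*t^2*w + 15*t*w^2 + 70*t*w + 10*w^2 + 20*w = t^2*(60*w - 12) + t*(15*w^2 + 182*w - 37) + 35*w^2 + 98*w - 21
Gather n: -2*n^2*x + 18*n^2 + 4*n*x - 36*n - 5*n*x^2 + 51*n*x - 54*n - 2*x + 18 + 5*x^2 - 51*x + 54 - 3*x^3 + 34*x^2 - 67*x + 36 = n^2*(18 - 2*x) + n*(-5*x^2 + 55*x - 90) - 3*x^3 + 39*x^2 - 120*x + 108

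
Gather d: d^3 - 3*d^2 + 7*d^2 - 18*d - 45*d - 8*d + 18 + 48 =d^3 + 4*d^2 - 71*d + 66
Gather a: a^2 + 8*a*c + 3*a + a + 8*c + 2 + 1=a^2 + a*(8*c + 4) + 8*c + 3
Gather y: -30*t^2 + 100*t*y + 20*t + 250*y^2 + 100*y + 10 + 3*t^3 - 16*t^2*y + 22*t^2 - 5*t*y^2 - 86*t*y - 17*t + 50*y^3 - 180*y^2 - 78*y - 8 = 3*t^3 - 8*t^2 + 3*t + 50*y^3 + y^2*(70 - 5*t) + y*(-16*t^2 + 14*t + 22) + 2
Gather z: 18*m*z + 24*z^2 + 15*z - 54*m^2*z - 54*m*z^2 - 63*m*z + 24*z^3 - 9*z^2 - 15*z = 24*z^3 + z^2*(15 - 54*m) + z*(-54*m^2 - 45*m)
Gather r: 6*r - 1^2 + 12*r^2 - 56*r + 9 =12*r^2 - 50*r + 8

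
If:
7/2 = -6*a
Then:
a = -7/12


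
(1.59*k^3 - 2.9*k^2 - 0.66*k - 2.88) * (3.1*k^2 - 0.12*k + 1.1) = 4.929*k^5 - 9.1808*k^4 + 0.051*k^3 - 12.0388*k^2 - 0.3804*k - 3.168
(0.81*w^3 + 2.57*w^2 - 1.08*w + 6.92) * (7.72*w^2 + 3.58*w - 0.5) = 6.2532*w^5 + 22.7402*w^4 + 0.458*w^3 + 48.271*w^2 + 25.3136*w - 3.46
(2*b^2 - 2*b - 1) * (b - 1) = 2*b^3 - 4*b^2 + b + 1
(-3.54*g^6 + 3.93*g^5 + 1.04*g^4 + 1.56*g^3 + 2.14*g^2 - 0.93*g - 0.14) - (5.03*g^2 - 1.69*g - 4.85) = -3.54*g^6 + 3.93*g^5 + 1.04*g^4 + 1.56*g^3 - 2.89*g^2 + 0.76*g + 4.71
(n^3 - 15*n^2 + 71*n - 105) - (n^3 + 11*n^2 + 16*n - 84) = -26*n^2 + 55*n - 21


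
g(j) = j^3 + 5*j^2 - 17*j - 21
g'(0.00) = -17.00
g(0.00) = -21.00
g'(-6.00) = 31.00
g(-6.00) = 45.00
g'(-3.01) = -19.92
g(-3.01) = 48.20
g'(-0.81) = -23.13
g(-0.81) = -4.48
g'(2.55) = 28.01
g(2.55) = -15.26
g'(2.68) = 31.35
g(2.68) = -11.40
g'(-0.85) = -23.33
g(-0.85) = -3.55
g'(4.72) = 97.04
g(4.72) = 115.31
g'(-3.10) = -19.17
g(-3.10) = 49.96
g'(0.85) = -6.33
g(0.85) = -31.22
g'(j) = 3*j^2 + 10*j - 17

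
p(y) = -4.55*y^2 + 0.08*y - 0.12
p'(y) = 0.08 - 9.1*y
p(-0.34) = -0.67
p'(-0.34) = 3.17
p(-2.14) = -21.13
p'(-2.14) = 19.55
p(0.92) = -3.90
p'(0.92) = -8.29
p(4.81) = -105.00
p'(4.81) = -43.69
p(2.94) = -39.21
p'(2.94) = -26.67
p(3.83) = -66.56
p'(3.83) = -34.77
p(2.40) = -26.14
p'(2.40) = -21.76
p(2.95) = -39.48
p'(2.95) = -26.76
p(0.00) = -0.12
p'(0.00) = 0.08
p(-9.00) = -369.39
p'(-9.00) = 81.98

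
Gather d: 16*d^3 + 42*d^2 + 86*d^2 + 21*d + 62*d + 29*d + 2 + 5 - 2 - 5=16*d^3 + 128*d^2 + 112*d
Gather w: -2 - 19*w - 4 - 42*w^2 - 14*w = -42*w^2 - 33*w - 6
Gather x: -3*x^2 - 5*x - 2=-3*x^2 - 5*x - 2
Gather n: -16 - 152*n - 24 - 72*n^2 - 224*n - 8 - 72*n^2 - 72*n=-144*n^2 - 448*n - 48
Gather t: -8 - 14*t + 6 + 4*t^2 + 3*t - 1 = 4*t^2 - 11*t - 3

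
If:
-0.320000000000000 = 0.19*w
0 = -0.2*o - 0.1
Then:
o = -0.50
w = -1.68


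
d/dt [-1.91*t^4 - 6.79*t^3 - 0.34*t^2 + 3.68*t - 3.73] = -7.64*t^3 - 20.37*t^2 - 0.68*t + 3.68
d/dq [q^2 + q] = 2*q + 1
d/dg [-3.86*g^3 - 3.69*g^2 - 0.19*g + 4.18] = -11.58*g^2 - 7.38*g - 0.19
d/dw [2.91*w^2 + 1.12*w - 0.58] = 5.82*w + 1.12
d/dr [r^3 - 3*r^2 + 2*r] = 3*r^2 - 6*r + 2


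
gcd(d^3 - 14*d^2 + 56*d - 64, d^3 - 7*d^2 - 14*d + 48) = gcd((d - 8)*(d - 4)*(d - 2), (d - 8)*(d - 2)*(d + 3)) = d^2 - 10*d + 16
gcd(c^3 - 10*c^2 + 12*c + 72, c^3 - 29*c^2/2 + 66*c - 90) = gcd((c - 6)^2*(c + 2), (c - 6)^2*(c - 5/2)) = c^2 - 12*c + 36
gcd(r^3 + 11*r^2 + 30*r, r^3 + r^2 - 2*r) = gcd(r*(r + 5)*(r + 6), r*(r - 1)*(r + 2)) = r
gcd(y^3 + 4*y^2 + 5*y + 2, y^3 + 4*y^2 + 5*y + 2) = y^3 + 4*y^2 + 5*y + 2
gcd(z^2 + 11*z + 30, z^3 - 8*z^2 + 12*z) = 1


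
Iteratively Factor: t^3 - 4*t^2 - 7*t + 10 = (t + 2)*(t^2 - 6*t + 5) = (t - 1)*(t + 2)*(t - 5)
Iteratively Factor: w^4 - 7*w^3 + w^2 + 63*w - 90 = (w + 3)*(w^3 - 10*w^2 + 31*w - 30) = (w - 3)*(w + 3)*(w^2 - 7*w + 10) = (w - 5)*(w - 3)*(w + 3)*(w - 2)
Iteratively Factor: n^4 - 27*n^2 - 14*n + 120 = (n + 3)*(n^3 - 3*n^2 - 18*n + 40) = (n - 5)*(n + 3)*(n^2 + 2*n - 8) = (n - 5)*(n - 2)*(n + 3)*(n + 4)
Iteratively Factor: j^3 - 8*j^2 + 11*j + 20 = (j - 4)*(j^2 - 4*j - 5) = (j - 5)*(j - 4)*(j + 1)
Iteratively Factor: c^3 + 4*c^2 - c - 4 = (c + 4)*(c^2 - 1) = (c - 1)*(c + 4)*(c + 1)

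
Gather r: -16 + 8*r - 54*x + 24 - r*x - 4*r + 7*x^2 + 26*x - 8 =r*(4 - x) + 7*x^2 - 28*x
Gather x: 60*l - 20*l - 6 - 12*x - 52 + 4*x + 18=40*l - 8*x - 40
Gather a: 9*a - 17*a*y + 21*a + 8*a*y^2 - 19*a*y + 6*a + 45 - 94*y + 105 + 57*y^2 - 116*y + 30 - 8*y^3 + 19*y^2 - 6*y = a*(8*y^2 - 36*y + 36) - 8*y^3 + 76*y^2 - 216*y + 180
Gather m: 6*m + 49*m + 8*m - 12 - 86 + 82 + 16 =63*m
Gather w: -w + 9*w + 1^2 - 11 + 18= 8*w + 8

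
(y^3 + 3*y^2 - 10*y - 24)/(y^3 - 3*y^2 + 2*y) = (y^3 + 3*y^2 - 10*y - 24)/(y*(y^2 - 3*y + 2))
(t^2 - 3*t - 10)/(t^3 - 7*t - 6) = (t - 5)/(t^2 - 2*t - 3)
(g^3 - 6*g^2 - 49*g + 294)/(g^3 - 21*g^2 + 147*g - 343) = (g^2 + g - 42)/(g^2 - 14*g + 49)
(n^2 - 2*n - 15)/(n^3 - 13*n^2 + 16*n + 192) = (n - 5)/(n^2 - 16*n + 64)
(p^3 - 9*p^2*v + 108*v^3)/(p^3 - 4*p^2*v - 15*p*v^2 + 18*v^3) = (p - 6*v)/(p - v)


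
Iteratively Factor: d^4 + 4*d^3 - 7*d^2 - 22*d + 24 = (d + 4)*(d^3 - 7*d + 6) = (d - 2)*(d + 4)*(d^2 + 2*d - 3) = (d - 2)*(d + 3)*(d + 4)*(d - 1)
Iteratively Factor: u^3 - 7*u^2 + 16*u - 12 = (u - 3)*(u^2 - 4*u + 4) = (u - 3)*(u - 2)*(u - 2)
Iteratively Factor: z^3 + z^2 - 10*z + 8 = (z - 2)*(z^2 + 3*z - 4) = (z - 2)*(z + 4)*(z - 1)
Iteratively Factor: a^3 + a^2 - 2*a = (a)*(a^2 + a - 2) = a*(a - 1)*(a + 2)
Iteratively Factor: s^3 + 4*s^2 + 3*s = (s + 3)*(s^2 + s) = s*(s + 3)*(s + 1)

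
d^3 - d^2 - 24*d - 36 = (d - 6)*(d + 2)*(d + 3)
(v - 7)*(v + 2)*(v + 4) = v^3 - v^2 - 34*v - 56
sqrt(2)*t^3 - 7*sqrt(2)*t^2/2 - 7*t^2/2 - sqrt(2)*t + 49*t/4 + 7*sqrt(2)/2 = (t - 7/2)*(t - 2*sqrt(2))*(sqrt(2)*t + 1/2)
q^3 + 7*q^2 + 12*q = q*(q + 3)*(q + 4)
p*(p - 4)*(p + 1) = p^3 - 3*p^2 - 4*p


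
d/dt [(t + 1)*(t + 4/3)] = 2*t + 7/3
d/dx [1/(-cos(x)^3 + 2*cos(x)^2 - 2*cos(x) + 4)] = (-3*cos(x)^2 + 4*cos(x) - 2)*sin(x)/((sin(x)^2 - 3)^2*(cos(x) - 2)^2)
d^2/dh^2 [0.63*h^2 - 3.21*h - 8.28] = 1.26000000000000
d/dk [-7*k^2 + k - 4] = 1 - 14*k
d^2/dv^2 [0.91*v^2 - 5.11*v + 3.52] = 1.82000000000000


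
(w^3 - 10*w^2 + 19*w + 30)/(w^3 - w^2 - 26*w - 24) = (w - 5)/(w + 4)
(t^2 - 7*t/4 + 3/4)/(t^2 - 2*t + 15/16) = 4*(t - 1)/(4*t - 5)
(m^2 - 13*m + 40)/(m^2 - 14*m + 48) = (m - 5)/(m - 6)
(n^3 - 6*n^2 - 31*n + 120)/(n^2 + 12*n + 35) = (n^2 - 11*n + 24)/(n + 7)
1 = 1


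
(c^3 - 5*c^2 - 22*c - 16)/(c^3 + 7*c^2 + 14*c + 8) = (c - 8)/(c + 4)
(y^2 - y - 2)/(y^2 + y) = (y - 2)/y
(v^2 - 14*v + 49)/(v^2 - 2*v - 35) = (v - 7)/(v + 5)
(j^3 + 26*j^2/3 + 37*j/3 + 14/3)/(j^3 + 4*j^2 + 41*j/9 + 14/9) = 3*(j + 7)/(3*j + 7)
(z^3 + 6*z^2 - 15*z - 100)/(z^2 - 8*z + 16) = (z^2 + 10*z + 25)/(z - 4)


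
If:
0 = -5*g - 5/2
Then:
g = -1/2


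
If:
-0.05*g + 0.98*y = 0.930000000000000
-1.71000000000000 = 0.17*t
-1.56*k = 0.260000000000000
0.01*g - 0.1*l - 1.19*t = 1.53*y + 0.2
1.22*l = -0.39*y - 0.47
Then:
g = 156.36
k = -0.17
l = -3.24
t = -10.06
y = 8.93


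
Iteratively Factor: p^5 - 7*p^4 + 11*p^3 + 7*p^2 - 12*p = (p - 4)*(p^4 - 3*p^3 - p^2 + 3*p) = (p - 4)*(p + 1)*(p^3 - 4*p^2 + 3*p) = (p - 4)*(p - 1)*(p + 1)*(p^2 - 3*p) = (p - 4)*(p - 3)*(p - 1)*(p + 1)*(p)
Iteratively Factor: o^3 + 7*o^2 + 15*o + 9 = (o + 3)*(o^2 + 4*o + 3) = (o + 1)*(o + 3)*(o + 3)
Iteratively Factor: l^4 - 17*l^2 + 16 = (l + 1)*(l^3 - l^2 - 16*l + 16) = (l - 1)*(l + 1)*(l^2 - 16) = (l - 4)*(l - 1)*(l + 1)*(l + 4)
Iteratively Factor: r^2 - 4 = (r - 2)*(r + 2)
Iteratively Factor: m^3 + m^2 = (m)*(m^2 + m) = m*(m + 1)*(m)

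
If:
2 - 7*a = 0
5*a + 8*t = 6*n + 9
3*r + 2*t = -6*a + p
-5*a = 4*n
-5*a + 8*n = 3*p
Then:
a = 2/7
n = -5/14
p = -10/7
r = -3/2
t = 19/28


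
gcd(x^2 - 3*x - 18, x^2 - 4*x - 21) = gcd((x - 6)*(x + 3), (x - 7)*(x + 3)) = x + 3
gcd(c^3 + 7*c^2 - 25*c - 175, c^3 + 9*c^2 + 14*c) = c + 7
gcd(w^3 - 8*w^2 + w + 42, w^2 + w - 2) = w + 2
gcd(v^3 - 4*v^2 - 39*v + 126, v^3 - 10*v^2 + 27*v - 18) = v - 3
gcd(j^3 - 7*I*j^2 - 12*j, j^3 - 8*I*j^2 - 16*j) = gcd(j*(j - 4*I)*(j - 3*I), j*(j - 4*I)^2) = j^2 - 4*I*j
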